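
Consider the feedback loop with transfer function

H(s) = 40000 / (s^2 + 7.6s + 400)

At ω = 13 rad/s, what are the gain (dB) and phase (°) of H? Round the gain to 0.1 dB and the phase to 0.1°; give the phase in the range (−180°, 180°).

44.0 dB, -23.2°

At s = jω = j13:
quadratic: (j13)² + 7.6·j13 + 400 = 231 + j98.8 → |·| ≈ 251.24, ∠ ≈ 23.16°
|H| = 40000 / 251.24 ≈ 159.21
Gain = 20 log₁₀(159.21) ≈ 44.04 dB
∠H = 0.00° − 23.16° = -23.16°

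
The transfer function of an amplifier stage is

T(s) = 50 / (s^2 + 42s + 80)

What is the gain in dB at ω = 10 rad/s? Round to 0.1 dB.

Substitute s = j10:
Numerator: 50 = 50 + j0
Denominator: (j10)^2 + 42(j10) + 80 = -20 + j420
|N| = √(50² + 0²) ≈ 50, ∠N ≈ 0.00°
|D| = √(20² + 420²) ≈ 420.48, ∠D ≈ 92.73°
|T| = 50 / 420.48 ≈ 0.11891
Gain = 20 log₁₀(0.11891) ≈ -18.50 dB

-18.5 dB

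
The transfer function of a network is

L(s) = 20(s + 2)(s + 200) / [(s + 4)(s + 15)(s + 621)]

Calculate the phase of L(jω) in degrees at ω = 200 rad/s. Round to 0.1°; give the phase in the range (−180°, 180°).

-58.0°

At s = jω = j200:
zero (s+2): 2 + j200 → |·| = √(2²+200²) = √40004 ≈ 200.01, ∠ = arctan(200/2) ≈ 89.43°
zero (s+200): 200 + j200 → |·| = √(200²+200²) = √80000 ≈ 282.84, ∠ = arctan(200/200) ≈ 45.00°
pole (s+4): 4 + j200 → |·| = √(4²+200²) = √40016 ≈ 200.04, ∠ = arctan(200/4) ≈ 88.85°
pole (s+15): 15 + j200 → |·| = √(15²+200²) = √40225 ≈ 200.56, ∠ = arctan(200/15) ≈ 85.71°
pole (s+621): 621 + j200 → |·| = √(621²+200²) = √425641 ≈ 652.41, ∠ = arctan(200/621) ≈ 17.85°
∠L = 134.43° − 192.41° = -57.98°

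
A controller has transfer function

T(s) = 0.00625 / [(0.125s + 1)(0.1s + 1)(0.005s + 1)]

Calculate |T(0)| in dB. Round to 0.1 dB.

T(0) = 0.00625 · 1 / 1 = 0.00625
20 log₁₀(0.00625) ≈ -44.08 dB

-44.1 dB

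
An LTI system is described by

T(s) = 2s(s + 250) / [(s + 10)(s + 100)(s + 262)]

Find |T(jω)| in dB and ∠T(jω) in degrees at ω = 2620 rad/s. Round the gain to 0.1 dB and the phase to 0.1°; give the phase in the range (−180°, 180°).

At s = jω = j2620:
zero (s+250): 250 + j2620 → |·| = √(250²+2620²) = √6926900 ≈ 2631.9, ∠ = arctan(2620/250) ≈ 84.55°
zero at origin: s = j2620 → |·| = 2620, ∠ = 90.00°
pole (s+10): 10 + j2620 → |·| = √(10²+2620²) = √6864500 ≈ 2620, ∠ = arctan(2620/10) ≈ 89.78°
pole (s+100): 100 + j2620 → |·| = √(100²+2620²) = √6874400 ≈ 2621.9, ∠ = arctan(2620/100) ≈ 87.81°
pole (s+262): 262 + j2620 → |·| = √(262²+2620²) = √6933044 ≈ 2633.1, ∠ = arctan(2620/262) ≈ 84.29°
|T| = 2 · 6.8956e+06 / 1.8088e+10 ≈ 0.00076245
Gain = 20 log₁₀(0.00076245) ≈ -62.36 dB
∠T = 174.55° − 261.88° = -87.33°

-62.4 dB, -87.3°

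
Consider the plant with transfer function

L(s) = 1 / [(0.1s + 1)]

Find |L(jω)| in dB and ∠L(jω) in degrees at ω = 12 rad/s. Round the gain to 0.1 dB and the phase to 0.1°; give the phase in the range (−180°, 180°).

At ω = 12 rad/s:
pole (1 + j12·0.1) = 1 + j1.2 → |·| ≈ 1.562, ∠ ≈ 50.19°
|L| = 1 · 1 / (1.562) ≈ 0.6402
Gain = 20 log₁₀(0.6402) ≈ -3.87 dB
∠L = (0°) − (50.19°) = -50.19°

-3.9 dB, -50.2°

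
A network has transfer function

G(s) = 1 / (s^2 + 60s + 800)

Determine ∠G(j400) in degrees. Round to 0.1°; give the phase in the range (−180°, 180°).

-171.4°

Substitute s = j400:
Numerator: 1 = 1 + j0
Denominator: (j400)^2 + 60(j400) + 800 = -159200 + j24000
|N| = √(1² + 0²) ≈ 1, ∠N ≈ 0.00°
|D| = √(159200² + 24000²) ≈ 1.61e+05, ∠D ≈ 171.43°
∠G = 0.00° − 171.43° = -171.43°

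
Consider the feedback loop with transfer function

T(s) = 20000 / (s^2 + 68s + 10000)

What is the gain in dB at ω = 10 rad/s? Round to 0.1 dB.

6.1 dB

At s = jω = j10:
quadratic: (j10)² + 68·j10 + 10000 = 9900 + j680 → |·| ≈ 9923.3, ∠ ≈ 3.93°
|T| = 20000 / 9923.3 ≈ 2.0155
Gain = 20 log₁₀(2.0155) ≈ 6.09 dB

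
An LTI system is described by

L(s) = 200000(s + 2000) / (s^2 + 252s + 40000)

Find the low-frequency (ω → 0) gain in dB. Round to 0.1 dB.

L(0) = 200000·2000 / 40000 = 10000
20 log₁₀(10000) ≈ 80.00 dB

80.0 dB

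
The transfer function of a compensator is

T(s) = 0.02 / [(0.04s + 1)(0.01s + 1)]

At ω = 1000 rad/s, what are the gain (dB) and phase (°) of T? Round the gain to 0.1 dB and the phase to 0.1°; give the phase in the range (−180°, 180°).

-86.1 dB, -172.9°

At ω = 1000 rad/s:
pole (1 + j1000·0.04) = 1 + j40 → |·| ≈ 40.012, ∠ ≈ 88.57°
pole (1 + j1000·0.01) = 1 + j10 → |·| ≈ 10.05, ∠ ≈ 84.29°
|T| = 0.02 · 1 / (40.012 · 10.05) ≈ 4.9736e-05
Gain = 20 log₁₀(4.9736e-05) ≈ -86.07 dB
∠T = (0°) − (88.57° + 84.29°) = -172.86°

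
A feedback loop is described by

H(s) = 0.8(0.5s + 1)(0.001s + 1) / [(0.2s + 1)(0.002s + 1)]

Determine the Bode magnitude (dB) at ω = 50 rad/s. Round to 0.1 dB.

At ω = 50 rad/s:
zero (1 + j50·0.5) = 1 + j25 → |·| ≈ 25.02, ∠ ≈ 87.71°
zero (1 + j50·0.001) = 1 + j0.05 → |·| ≈ 1.0012, ∠ ≈ 2.86°
pole (1 + j50·0.2) = 1 + j10 → |·| ≈ 10.05, ∠ ≈ 84.29°
pole (1 + j50·0.002) = 1 + j0.1 → |·| ≈ 1.005, ∠ ≈ 5.71°
|H| = 0.8 · 25.02 · 1.0012 / (10.05 · 1.005) ≈ 1.9841
Gain = 20 log₁₀(1.9841) ≈ 5.95 dB

6.0 dB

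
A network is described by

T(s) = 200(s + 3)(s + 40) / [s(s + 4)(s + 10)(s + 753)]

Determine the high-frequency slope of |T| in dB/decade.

-40 dB/decade

Each pole contributes −20 dB/decade at high frequency; each zero contributes +20 dB/decade.
Net: 2 zero(s) − 4 pole(s) → -40 dB/decade.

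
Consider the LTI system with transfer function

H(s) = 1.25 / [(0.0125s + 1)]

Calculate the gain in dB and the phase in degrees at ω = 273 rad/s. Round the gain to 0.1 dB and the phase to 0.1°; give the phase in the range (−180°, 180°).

-9.1 dB, -73.7°

At ω = 273 rad/s:
pole (1 + j273·0.0125) = 1 + j3.4125 → |·| ≈ 3.556, ∠ ≈ 73.67°
|H| = 1.25 · 1 / (3.556) ≈ 0.35152
Gain = 20 log₁₀(0.35152) ≈ -9.08 dB
∠H = (0°) − (73.67°) = -73.67°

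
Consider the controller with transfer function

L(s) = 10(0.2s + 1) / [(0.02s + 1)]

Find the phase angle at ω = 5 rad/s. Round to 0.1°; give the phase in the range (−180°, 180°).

At ω = 5 rad/s:
zero (1 + j5·0.2) = 1 + j1 → |·| ≈ 1.4142, ∠ ≈ 45.00°
pole (1 + j5·0.02) = 1 + j0.1 → |·| ≈ 1.005, ∠ ≈ 5.71°
∠L = (45.00°) − (5.71°) = 39.29°

39.3°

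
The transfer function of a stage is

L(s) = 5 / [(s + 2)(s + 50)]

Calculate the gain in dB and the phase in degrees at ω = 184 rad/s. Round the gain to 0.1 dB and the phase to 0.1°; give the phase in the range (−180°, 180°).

At s = jω = j184:
pole (s+2): 2 + j184 → |·| = √(2²+184²) = √33860 ≈ 184.01, ∠ = arctan(184/2) ≈ 89.38°
pole (s+50): 50 + j184 → |·| = √(50²+184²) = √36356 ≈ 190.67, ∠ = arctan(184/50) ≈ 74.80°
|L| = 5 / 35085 ≈ 0.00014251
Gain = 20 log₁₀(0.00014251) ≈ -76.92 dB
∠L = 0.00° − 164.18° = -164.18°

-76.9 dB, -164.2°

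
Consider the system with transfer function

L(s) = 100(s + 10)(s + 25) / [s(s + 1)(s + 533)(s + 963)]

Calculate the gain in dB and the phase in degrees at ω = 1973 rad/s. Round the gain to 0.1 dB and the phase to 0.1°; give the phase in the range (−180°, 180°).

-93.0 dB, -139.9°

At s = jω = j1973:
zero (s+10): 10 + j1973 → |·| = √(10²+1973²) = √3892829 ≈ 1973, ∠ = arctan(1973/10) ≈ 89.71°
zero (s+25): 25 + j1973 → |·| = √(25²+1973²) = √3893354 ≈ 1973.2, ∠ = arctan(1973/25) ≈ 89.27°
pole (s+1): 1 + j1973 → |·| = √(1²+1973²) = √3892730 ≈ 1973, ∠ = arctan(1973/1) ≈ 89.97°
pole (s+533): 533 + j1973 → |·| = √(533²+1973²) = √4176818 ≈ 2043.7, ∠ = arctan(1973/533) ≈ 74.88°
pole (s+963): 963 + j1973 → |·| = √(963²+1973²) = √4820098 ≈ 2195.5, ∠ = arctan(1973/963) ≈ 63.98°
pole at origin: |s| = 1973, ∠ = 90.00° (in denominator)
|L| = 100 · 3.8931e+06 / 1.7466e+13 ≈ 2.229e-05
Gain = 20 log₁₀(2.229e-05) ≈ -93.04 dB
∠L = 178.98° − 318.83° = -139.85°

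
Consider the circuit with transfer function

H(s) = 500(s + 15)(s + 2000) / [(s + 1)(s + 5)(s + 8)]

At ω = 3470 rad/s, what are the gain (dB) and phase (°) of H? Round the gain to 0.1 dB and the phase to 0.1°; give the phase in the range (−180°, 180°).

-15.6 dB, -120.0°

At s = jω = j3470:
zero (s+15): 15 + j3470 → |·| = √(15²+3470²) = √12041125 ≈ 3470, ∠ = arctan(3470/15) ≈ 89.75°
zero (s+2000): 2000 + j3470 → |·| = √(2000²+3470²) = √16040900 ≈ 4005.1, ∠ = arctan(3470/2000) ≈ 60.04°
pole (s+1): 1 + j3470 → |·| = √(1²+3470²) = √12040901 ≈ 3470, ∠ = arctan(3470/1) ≈ 89.98°
pole (s+5): 5 + j3470 → |·| = √(5²+3470²) = √12040925 ≈ 3470, ∠ = arctan(3470/5) ≈ 89.92°
pole (s+8): 8 + j3470 → |·| = √(8²+3470²) = √12040964 ≈ 3470, ∠ = arctan(3470/8) ≈ 89.87°
|H| = 500 · 1.3898e+07 / 4.1782e+10 ≈ 0.16632
Gain = 20 log₁₀(0.16632) ≈ -15.58 dB
∠H = 149.79° − 269.77° = -119.98°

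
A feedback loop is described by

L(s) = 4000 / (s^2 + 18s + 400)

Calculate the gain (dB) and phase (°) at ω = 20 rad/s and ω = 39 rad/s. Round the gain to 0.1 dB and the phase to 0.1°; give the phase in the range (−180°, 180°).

ω = 20: 20.9 dB, -90.0°; ω = 39: 9.6 dB, -147.9°

At s = jω = j20:
quadratic: (j20)² + 18·j20 + 400 = 0 + j360 → |·| ≈ 360, ∠ ≈ 90.00°
|L| = 4000 / 360 ≈ 11.111
Gain = 20 log₁₀(11.111) ≈ 20.92 dB
∠L = 0.00° − 90.00° = -90.00°

At s = jω = j39:
quadratic: (j39)² + 18·j39 + 400 = -1121 + j702 → |·| ≈ 1322.7, ∠ ≈ 147.94°
|L| = 4000 / 1322.7 ≈ 3.0241
Gain = 20 log₁₀(3.0241) ≈ 9.61 dB
∠L = 0.00° − 147.94° = -147.94°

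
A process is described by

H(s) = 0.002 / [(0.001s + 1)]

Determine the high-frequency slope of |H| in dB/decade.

Each pole contributes −20 dB/decade at high frequency; each zero contributes +20 dB/decade.
Net: 0 zero(s) − 1 pole(s) → -20 dB/decade.

-20 dB/decade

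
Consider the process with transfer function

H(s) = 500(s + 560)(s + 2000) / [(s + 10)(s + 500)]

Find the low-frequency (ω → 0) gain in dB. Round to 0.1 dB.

H(0) = 500·560·2000 / (10·500) = 1.12e+05
20 log₁₀(1.12e+05) ≈ 100.98 dB

101.0 dB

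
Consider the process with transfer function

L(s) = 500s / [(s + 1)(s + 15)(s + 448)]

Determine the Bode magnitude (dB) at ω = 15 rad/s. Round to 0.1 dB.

-25.6 dB

At s = jω = j15:
zero at origin: s = j15 → |·| = 15, ∠ = 90.00°
pole (s+1): 1 + j15 → |·| = √(1²+15²) = √226 ≈ 15.033, ∠ = arctan(15/1) ≈ 86.19°
pole (s+15): 15 + j15 → |·| = √(15²+15²) = √450 ≈ 21.213, ∠ = arctan(15/15) ≈ 45.00°
pole (s+448): 448 + j15 → |·| = √(448²+15²) = √200929 ≈ 448.25, ∠ = arctan(15/448) ≈ 1.92°
|L| = 500 · 15 / 1.4294e+05 ≈ 0.05247
Gain = 20 log₁₀(0.05247) ≈ -25.60 dB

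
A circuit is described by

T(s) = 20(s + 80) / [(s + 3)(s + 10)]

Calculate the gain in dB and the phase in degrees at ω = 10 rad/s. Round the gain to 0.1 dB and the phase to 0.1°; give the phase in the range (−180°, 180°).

20.8 dB, -111.2°

At s = jω = j10:
zero (s+80): 80 + j10 → |·| = √(80²+10²) = √6500 ≈ 80.623, ∠ = arctan(10/80) ≈ 7.13°
pole (s+3): 3 + j10 → |·| = √(3²+10²) = √109 ≈ 10.44, ∠ = arctan(10/3) ≈ 73.30°
pole (s+10): 10 + j10 → |·| = √(10²+10²) = √200 ≈ 14.142, ∠ = arctan(10/10) ≈ 45.00°
|T| = 20 · 80.623 / 147.64 ≈ 10.922
Gain = 20 log₁₀(10.922) ≈ 20.77 dB
∠T = 7.13° − 118.30° = -111.17°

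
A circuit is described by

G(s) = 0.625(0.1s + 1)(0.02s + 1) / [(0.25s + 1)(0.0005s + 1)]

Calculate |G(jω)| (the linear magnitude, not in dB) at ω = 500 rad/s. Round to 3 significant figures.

2.44

At ω = 500 rad/s:
zero (1 + j500·0.1) = 1 + j50 → |·| ≈ 50.01, ∠ ≈ 88.85°
zero (1 + j500·0.02) = 1 + j10 → |·| ≈ 10.05, ∠ ≈ 84.29°
pole (1 + j500·0.25) = 1 + j125 → |·| ≈ 125, ∠ ≈ 89.54°
pole (1 + j500·0.0005) = 1 + j0.25 → |·| ≈ 1.0308, ∠ ≈ 14.04°
|G| = 0.625 · 50.01 · 10.05 / (125 · 1.0308) ≈ 2.4379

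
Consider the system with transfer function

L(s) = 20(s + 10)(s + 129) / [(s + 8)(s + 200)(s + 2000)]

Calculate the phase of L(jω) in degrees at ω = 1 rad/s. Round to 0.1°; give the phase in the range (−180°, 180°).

-1.3°

At s = jω = j1:
zero (s+10): 10 + j1 → |·| = √(10²+1²) = √101 ≈ 10.05, ∠ = arctan(1/10) ≈ 5.71°
zero (s+129): 129 + j1 → |·| = √(129²+1²) = √16642 ≈ 129, ∠ = arctan(1/129) ≈ 0.44°
pole (s+8): 8 + j1 → |·| = √(8²+1²) = √65 ≈ 8.0623, ∠ = arctan(1/8) ≈ 7.13°
pole (s+200): 200 + j1 → |·| = √(200²+1²) = √40001 ≈ 200, ∠ = arctan(1/200) ≈ 0.29°
pole (s+2000): 2000 + j1 → |·| = √(2000²+1²) = √4000001 ≈ 2000, ∠ = arctan(1/2000) ≈ 0.03°
∠L = 6.15° − 7.45° = -1.30°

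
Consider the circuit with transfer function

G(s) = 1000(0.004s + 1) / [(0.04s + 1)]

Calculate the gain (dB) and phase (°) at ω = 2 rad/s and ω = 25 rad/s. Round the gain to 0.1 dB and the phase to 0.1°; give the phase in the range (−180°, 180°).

ω = 2: 60.0 dB, -4.1°; ω = 25: 57.0 dB, -39.3°

At ω = 2 rad/s:
zero (1 + j2·0.004) = 1 + j0.008 → |·| ≈ 1, ∠ ≈ 0.46°
pole (1 + j2·0.04) = 1 + j0.08 → |·| ≈ 1.0032, ∠ ≈ 4.57°
|G| = 1000 · 1 / (1.0032) ≈ 996.81
Gain = 20 log₁₀(996.81) ≈ 59.97 dB
∠G = (0.46°) − (4.57°) = -4.11°

At ω = 25 rad/s:
zero (1 + j25·0.004) = 1 + j0.1 → |·| ≈ 1.005, ∠ ≈ 5.71°
pole (1 + j25·0.04) = 1 + j1 → |·| ≈ 1.4142, ∠ ≈ 45.00°
|G| = 1000 · 1.005 / (1.4142) ≈ 710.65
Gain = 20 log₁₀(710.65) ≈ 57.03 dB
∠G = (5.71°) − (45.00°) = -39.29°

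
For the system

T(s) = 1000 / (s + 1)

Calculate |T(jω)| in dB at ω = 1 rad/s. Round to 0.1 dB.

At s = jω = j1:
pole (s+1): 1 + j1 → |·| = √(1²+1²) = √2 ≈ 1.4142, ∠ = arctan(1/1) ≈ 45.00°
|T| = 1000 / 1.4142 ≈ 707.11
Gain = 20 log₁₀(707.11) ≈ 56.99 dB

57.0 dB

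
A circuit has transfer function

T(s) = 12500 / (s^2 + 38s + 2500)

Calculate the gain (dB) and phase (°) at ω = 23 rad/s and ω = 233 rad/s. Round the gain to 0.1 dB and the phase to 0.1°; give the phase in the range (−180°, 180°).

ω = 23: 15.3 dB, -23.9°; ω = 233: -12.5 dB, -170.3°

At s = jω = j23:
quadratic: (j23)² + 38·j23 + 2500 = 1971 + j874 → |·| ≈ 2156.1, ∠ ≈ 23.91°
|T| = 12500 / 2156.1 ≈ 5.7975
Gain = 20 log₁₀(5.7975) ≈ 15.26 dB
∠T = 0.00° − 23.91° = -23.91°

At s = jω = j233:
quadratic: (j233)² + 38·j233 + 2500 = -51789 + j8854 → |·| ≈ 52540, ∠ ≈ 170.30°
|T| = 12500 / 52540 ≈ 0.23791
Gain = 20 log₁₀(0.23791) ≈ -12.47 dB
∠T = 0.00° − 170.30° = -170.30°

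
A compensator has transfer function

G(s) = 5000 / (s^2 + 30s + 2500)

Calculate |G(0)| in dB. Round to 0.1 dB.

G(0) = 5000 / 2500 = 2
20 log₁₀(2) ≈ 6.02 dB

6.0 dB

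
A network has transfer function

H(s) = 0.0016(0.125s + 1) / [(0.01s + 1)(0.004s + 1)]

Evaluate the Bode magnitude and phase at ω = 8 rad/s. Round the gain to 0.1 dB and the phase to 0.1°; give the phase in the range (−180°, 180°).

At ω = 8 rad/s:
zero (1 + j8·0.125) = 1 + j1 → |·| ≈ 1.4142, ∠ ≈ 45.00°
pole (1 + j8·0.01) = 1 + j0.08 → |·| ≈ 1.0032, ∠ ≈ 4.57°
pole (1 + j8·0.004) = 1 + j0.032 → |·| ≈ 1.0005, ∠ ≈ 1.83°
|H| = 0.0016 · 1.4142 / (1.0032 · 1.0005) ≈ 0.0022544
Gain = 20 log₁₀(0.0022544) ≈ -52.94 dB
∠H = (45.00°) − (4.57° + 1.83°) = 38.60°

-52.9 dB, 38.6°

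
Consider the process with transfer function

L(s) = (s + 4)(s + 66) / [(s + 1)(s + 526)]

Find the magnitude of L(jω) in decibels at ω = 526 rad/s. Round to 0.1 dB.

At s = jω = j526:
zero (s+4): 4 + j526 → |·| = √(4²+526²) = √276692 ≈ 526.02, ∠ = arctan(526/4) ≈ 89.56°
zero (s+66): 66 + j526 → |·| = √(66²+526²) = √281032 ≈ 530.12, ∠ = arctan(526/66) ≈ 82.85°
pole (s+1): 1 + j526 → |·| = √(1²+526²) = √276677 ≈ 526, ∠ = arctan(526/1) ≈ 89.89°
pole (s+526): 526 + j526 → |·| = √(526²+526²) = √553352 ≈ 743.88, ∠ = arctan(526/526) ≈ 45.00°
|L| = 1 · 2.7885e+05 / 3.9128e+05 ≈ 0.71266
Gain = 20 log₁₀(0.71266) ≈ -2.94 dB

-2.9 dB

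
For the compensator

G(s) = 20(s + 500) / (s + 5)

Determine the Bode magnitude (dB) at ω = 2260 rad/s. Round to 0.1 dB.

At s = jω = j2260:
zero (s+500): 500 + j2260 → |·| = √(500²+2260²) = √5357600 ≈ 2314.6, ∠ = arctan(2260/500) ≈ 77.52°
pole (s+5): 5 + j2260 → |·| = √(5²+2260²) = √5107625 ≈ 2260, ∠ = arctan(2260/5) ≈ 89.87°
|G| = 20 · 2314.6 / 2260 ≈ 20.483
Gain = 20 log₁₀(20.483) ≈ 26.23 dB

26.2 dB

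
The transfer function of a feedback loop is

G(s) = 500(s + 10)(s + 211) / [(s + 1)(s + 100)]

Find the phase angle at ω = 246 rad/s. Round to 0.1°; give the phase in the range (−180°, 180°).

-20.6°

At s = jω = j246:
zero (s+10): 10 + j246 → |·| = √(10²+246²) = √60616 ≈ 246.2, ∠ = arctan(246/10) ≈ 87.67°
zero (s+211): 211 + j246 → |·| = √(211²+246²) = √105037 ≈ 324.09, ∠ = arctan(246/211) ≈ 49.38°
pole (s+1): 1 + j246 → |·| = √(1²+246²) = √60517 ≈ 246, ∠ = arctan(246/1) ≈ 89.77°
pole (s+100): 100 + j246 → |·| = √(100²+246²) = √70516 ≈ 265.55, ∠ = arctan(246/100) ≈ 67.88°
∠G = 137.05° − 157.65° = -20.60°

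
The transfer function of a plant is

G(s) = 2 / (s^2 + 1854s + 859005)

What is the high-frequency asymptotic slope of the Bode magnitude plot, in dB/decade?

Each pole contributes −20 dB/decade at high frequency; each zero contributes +20 dB/decade.
Net: 0 zero(s) − 2 pole(s) → -40 dB/decade.

-40 dB/decade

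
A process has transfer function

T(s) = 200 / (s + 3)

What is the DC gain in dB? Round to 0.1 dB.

T(0) = 200 / (3) ≈ 66.667
20 log₁₀(66.667) ≈ 36.48 dB

36.5 dB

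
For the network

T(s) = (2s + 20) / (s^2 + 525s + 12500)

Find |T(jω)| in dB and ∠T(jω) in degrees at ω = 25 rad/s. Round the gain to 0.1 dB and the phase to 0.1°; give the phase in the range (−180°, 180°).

-50.3 dB, 20.3°

Substitute s = j25:
Numerator: 2(j25) + 20 = 20 + j50
Denominator: (j25)^2 + 525(j25) + 12500 = 11875 + j13125
|N| = √(20² + 50²) ≈ 53.852, ∠N ≈ 68.20°
|D| = √(11875² + 13125²) ≈ 17700, ∠D ≈ 47.86°
|T| = 53.852 / 17700 ≈ 0.0030425
Gain = 20 log₁₀(0.0030425) ≈ -50.34 dB
∠T = 68.20° − 47.86° = 20.34°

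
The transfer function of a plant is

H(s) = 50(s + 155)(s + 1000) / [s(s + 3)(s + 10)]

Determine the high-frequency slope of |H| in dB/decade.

Each pole contributes −20 dB/decade at high frequency; each zero contributes +20 dB/decade.
Net: 2 zero(s) − 3 pole(s) → -20 dB/decade.

-20 dB/decade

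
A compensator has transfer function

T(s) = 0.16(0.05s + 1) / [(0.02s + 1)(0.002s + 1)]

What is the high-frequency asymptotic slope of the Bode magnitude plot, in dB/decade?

Each pole contributes −20 dB/decade at high frequency; each zero contributes +20 dB/decade.
Net: 1 zero(s) − 2 pole(s) → -20 dB/decade.

-20 dB/decade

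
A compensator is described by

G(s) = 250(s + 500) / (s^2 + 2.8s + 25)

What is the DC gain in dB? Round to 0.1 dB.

G(0) = 250·500 / 25 = 5000
20 log₁₀(5000) ≈ 73.98 dB

74.0 dB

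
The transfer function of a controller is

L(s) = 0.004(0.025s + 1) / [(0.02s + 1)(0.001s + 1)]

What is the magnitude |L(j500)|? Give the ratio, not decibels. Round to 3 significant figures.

0.00446

At ω = 500 rad/s:
zero (1 + j500·0.025) = 1 + j12.5 → |·| ≈ 12.54, ∠ ≈ 85.43°
pole (1 + j500·0.02) = 1 + j10 → |·| ≈ 10.05, ∠ ≈ 84.29°
pole (1 + j500·0.001) = 1 + j0.5 → |·| ≈ 1.118, ∠ ≈ 26.57°
|L| = 0.004 · 12.54 / (10.05 · 1.118) ≈ 0.0044643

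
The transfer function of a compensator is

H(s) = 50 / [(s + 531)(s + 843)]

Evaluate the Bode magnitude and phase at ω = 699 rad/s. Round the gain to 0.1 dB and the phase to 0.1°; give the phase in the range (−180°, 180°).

-85.7 dB, -92.4°

At s = jω = j699:
pole (s+531): 531 + j699 → |·| = √(531²+699²) = √770562 ≈ 877.82, ∠ = arctan(699/531) ≈ 52.78°
pole (s+843): 843 + j699 → |·| = √(843²+699²) = √1199250 ≈ 1095.1, ∠ = arctan(699/843) ≈ 39.66°
|H| = 50 / 9.613e+05 ≈ 5.2013e-05
Gain = 20 log₁₀(5.2013e-05) ≈ -85.68 dB
∠H = 0.00° − 92.44° = -92.44°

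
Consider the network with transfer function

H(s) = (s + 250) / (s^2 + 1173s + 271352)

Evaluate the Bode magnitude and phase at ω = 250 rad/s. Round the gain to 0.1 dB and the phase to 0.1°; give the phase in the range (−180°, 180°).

Substitute s = j250:
Numerator: (j250) + 250 = 250 + j250
Denominator: (j250)^2 + 1173(j250) + 271352 = 208852 + j293250
|N| = √(250² + 250²) ≈ 353.55, ∠N ≈ 45.00°
|D| = √(208852² + 293250²) ≈ 3.6002e+05, ∠D ≈ 54.54°
|H| = 353.55 / 3.6002e+05 ≈ 0.00098203
Gain = 20 log₁₀(0.00098203) ≈ -60.16 dB
∠H = 45.00° − 54.54° = -9.54°

-60.2 dB, -9.5°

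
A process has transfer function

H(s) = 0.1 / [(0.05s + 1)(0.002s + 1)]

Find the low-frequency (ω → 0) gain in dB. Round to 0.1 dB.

-20.0 dB

H(0) = 0.1 · 1 / 1 = 0.1
20 log₁₀(0.1) ≈ -20.00 dB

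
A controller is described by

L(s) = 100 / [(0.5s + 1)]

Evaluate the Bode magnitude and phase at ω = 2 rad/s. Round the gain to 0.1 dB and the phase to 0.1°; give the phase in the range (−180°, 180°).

37.0 dB, -45.0°

At ω = 2 rad/s:
pole (1 + j2·0.5) = 1 + j1 → |·| ≈ 1.4142, ∠ ≈ 45.00°
|L| = 100 · 1 / (1.4142) ≈ 70.711
Gain = 20 log₁₀(70.711) ≈ 36.99 dB
∠L = (0°) − (45.00°) = -45.00°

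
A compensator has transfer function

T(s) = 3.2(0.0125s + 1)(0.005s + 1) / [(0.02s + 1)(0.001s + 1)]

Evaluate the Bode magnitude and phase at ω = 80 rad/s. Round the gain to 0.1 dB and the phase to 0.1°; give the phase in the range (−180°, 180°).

At ω = 80 rad/s:
zero (1 + j80·0.0125) = 1 + j1 → |·| ≈ 1.4142, ∠ ≈ 45.00°
zero (1 + j80·0.005) = 1 + j0.4 → |·| ≈ 1.077, ∠ ≈ 21.80°
pole (1 + j80·0.02) = 1 + j1.6 → |·| ≈ 1.8868, ∠ ≈ 57.99°
pole (1 + j80·0.001) = 1 + j0.08 → |·| ≈ 1.0032, ∠ ≈ 4.57°
|T| = 3.2 · 1.4142 · 1.077 / (1.8868 · 1.0032) ≈ 2.5749
Gain = 20 log₁₀(2.5749) ≈ 8.22 dB
∠T = (45.00° + 21.80°) − (57.99° + 4.57°) = 4.24°

8.2 dB, 4.2°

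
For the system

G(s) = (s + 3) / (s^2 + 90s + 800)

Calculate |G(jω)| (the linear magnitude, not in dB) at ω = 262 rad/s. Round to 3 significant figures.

0.00365

Substitute s = j262:
Numerator: (j262) + 3 = 3 + j262
Denominator: (j262)^2 + 90(j262) + 800 = -67844 + j23580
|N| = √(3² + 262²) ≈ 262.02, ∠N ≈ 89.34°
|D| = √(67844² + 23580²) ≈ 71825, ∠D ≈ 160.83°
|G| = 262.02 / 71825 ≈ 0.003648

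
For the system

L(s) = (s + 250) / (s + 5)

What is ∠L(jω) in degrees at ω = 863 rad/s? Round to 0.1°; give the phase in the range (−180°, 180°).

Substitute s = j863:
Numerator: (j863) + 250 = 250 + j863
Denominator: (j863) + 5 = 5 + j863
|N| = √(250² + 863²) ≈ 898.48, ∠N ≈ 73.84°
|D| = √(5² + 863²) ≈ 863.01, ∠D ≈ 89.67°
∠L = 73.84° − 89.67° = -15.83°

-15.8°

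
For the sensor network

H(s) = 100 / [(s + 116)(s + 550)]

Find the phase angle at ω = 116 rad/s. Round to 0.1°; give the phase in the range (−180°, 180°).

-56.9°

At s = jω = j116:
pole (s+116): 116 + j116 → |·| = √(116²+116²) = √26912 ≈ 164.05, ∠ = arctan(116/116) ≈ 45.00°
pole (s+550): 550 + j116 → |·| = √(550²+116²) = √315956 ≈ 562.1, ∠ = arctan(116/550) ≈ 11.91°
∠H = 0.00° − 56.91° = -56.91°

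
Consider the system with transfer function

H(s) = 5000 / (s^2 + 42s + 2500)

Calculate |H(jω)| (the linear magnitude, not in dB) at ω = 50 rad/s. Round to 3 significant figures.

At s = jω = j50:
quadratic: (j50)² + 42·j50 + 2500 = 0 + j2100 → |·| ≈ 2100, ∠ ≈ 90.00°
|H| = 5000 / 2100 ≈ 2.381

2.38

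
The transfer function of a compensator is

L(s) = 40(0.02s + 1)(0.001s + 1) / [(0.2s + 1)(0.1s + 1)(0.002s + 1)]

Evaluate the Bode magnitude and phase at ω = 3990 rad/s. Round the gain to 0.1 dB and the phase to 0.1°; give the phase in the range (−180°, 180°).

At ω = 3990 rad/s:
zero (1 + j3990·0.02) = 1 + j79.8 → |·| ≈ 79.806, ∠ ≈ 89.28°
zero (1 + j3990·0.001) = 1 + j3.99 → |·| ≈ 4.1134, ∠ ≈ 75.93°
pole (1 + j3990·0.2) = 1 + j798 → |·| ≈ 798, ∠ ≈ 89.93°
pole (1 + j3990·0.1) = 1 + j399 → |·| ≈ 399, ∠ ≈ 89.86°
pole (1 + j3990·0.002) = 1 + j7.98 → |·| ≈ 8.0424, ∠ ≈ 82.86°
|L| = 40 · 79.806 · 4.1134 / (798 · 399 · 8.0424) ≈ 0.0051278
Gain = 20 log₁₀(0.0051278) ≈ -45.80 dB
∠L = (89.28° + 75.93°) − (89.93° + 89.86° + 82.86°) = -97.44°

-45.8 dB, -97.4°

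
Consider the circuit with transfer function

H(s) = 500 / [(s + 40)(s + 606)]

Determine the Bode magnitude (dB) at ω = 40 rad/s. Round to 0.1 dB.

At s = jω = j40:
pole (s+40): 40 + j40 → |·| = √(40²+40²) = √3200 ≈ 56.569, ∠ = arctan(40/40) ≈ 45.00°
pole (s+606): 606 + j40 → |·| = √(606²+40²) = √368836 ≈ 607.32, ∠ = arctan(40/606) ≈ 3.78°
|H| = 500 / 34355 ≈ 0.014554
Gain = 20 log₁₀(0.014554) ≈ -36.74 dB

-36.7 dB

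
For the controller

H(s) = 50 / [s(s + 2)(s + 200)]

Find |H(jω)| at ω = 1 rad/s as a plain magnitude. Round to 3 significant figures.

At s = jω = j1:
pole (s+2): 2 + j1 → |·| = √(2²+1²) = √5 ≈ 2.2361, ∠ = arctan(1/2) ≈ 26.57°
pole (s+200): 200 + j1 → |·| = √(200²+1²) = √40001 ≈ 200, ∠ = arctan(1/200) ≈ 0.29°
pole at origin: |s| = 1, ∠ = 90.00° (in denominator)
|H| = 50 / 447.22 ≈ 0.1118

0.112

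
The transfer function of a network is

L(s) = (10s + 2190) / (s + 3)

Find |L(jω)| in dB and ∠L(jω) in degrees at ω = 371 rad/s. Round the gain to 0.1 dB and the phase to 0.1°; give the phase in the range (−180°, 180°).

Substitute s = j371:
Numerator: 10(j371) + 2190 = 2190 + j3710
Denominator: (j371) + 3 = 3 + j371
|N| = √(2190² + 3710²) ≈ 4308.2, ∠N ≈ 59.45°
|D| = √(3² + 371²) ≈ 371.01, ∠D ≈ 89.54°
|L| = 4308.2 / 371.01 ≈ 11.612
Gain = 20 log₁₀(11.612) ≈ 21.30 dB
∠L = 59.45° − 89.54° = -30.09°

21.3 dB, -30.1°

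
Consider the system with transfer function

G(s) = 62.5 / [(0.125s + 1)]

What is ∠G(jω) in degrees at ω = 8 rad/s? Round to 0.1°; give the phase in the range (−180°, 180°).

At ω = 8 rad/s:
pole (1 + j8·0.125) = 1 + j1 → |·| ≈ 1.4142, ∠ ≈ 45.00°
∠G = (0°) − (45.00°) = -45.00°

-45.0°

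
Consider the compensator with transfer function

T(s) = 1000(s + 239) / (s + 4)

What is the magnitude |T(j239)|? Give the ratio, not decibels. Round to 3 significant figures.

At s = jω = j239:
zero (s+239): 239 + j239 → |·| = √(239²+239²) = √114242 ≈ 338, ∠ = arctan(239/239) ≈ 45.00°
pole (s+4): 4 + j239 → |·| = √(4²+239²) = √57137 ≈ 239.03, ∠ = arctan(239/4) ≈ 89.04°
|T| = 1000 · 338 / 239.03 ≈ 1414

1.41e+03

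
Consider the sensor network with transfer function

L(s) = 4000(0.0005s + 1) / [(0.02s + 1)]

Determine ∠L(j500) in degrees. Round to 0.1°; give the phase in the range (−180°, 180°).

-70.3°

At ω = 500 rad/s:
zero (1 + j500·0.0005) = 1 + j0.25 → |·| ≈ 1.0308, ∠ ≈ 14.04°
pole (1 + j500·0.02) = 1 + j10 → |·| ≈ 10.05, ∠ ≈ 84.29°
∠L = (14.04°) − (84.29°) = -70.25°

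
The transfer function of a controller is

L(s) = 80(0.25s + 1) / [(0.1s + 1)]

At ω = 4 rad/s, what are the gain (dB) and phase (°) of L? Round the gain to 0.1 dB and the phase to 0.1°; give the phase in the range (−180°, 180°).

At ω = 4 rad/s:
zero (1 + j4·0.25) = 1 + j1 → |·| ≈ 1.4142, ∠ ≈ 45.00°
pole (1 + j4·0.1) = 1 + j0.4 → |·| ≈ 1.077, ∠ ≈ 21.80°
|L| = 80 · 1.4142 / (1.077) ≈ 105.05
Gain = 20 log₁₀(105.05) ≈ 40.43 dB
∠L = (45.00°) − (21.80°) = 23.20°

40.4 dB, 23.2°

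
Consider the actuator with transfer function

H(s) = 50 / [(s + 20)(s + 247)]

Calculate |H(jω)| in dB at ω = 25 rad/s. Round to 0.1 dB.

At s = jω = j25:
pole (s+20): 20 + j25 → |·| = √(20²+25²) = √1025 ≈ 32.016, ∠ = arctan(25/20) ≈ 51.34°
pole (s+247): 247 + j25 → |·| = √(247²+25²) = √61634 ≈ 248.26, ∠ = arctan(25/247) ≈ 5.78°
|H| = 50 / 7948.3 ≈ 0.0062907
Gain = 20 log₁₀(0.0062907) ≈ -44.03 dB

-44.0 dB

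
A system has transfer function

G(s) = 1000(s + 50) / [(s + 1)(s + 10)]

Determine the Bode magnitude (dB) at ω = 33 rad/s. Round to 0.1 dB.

At s = jω = j33:
zero (s+50): 50 + j33 → |·| = √(50²+33²) = √3589 ≈ 59.908, ∠ = arctan(33/50) ≈ 33.42°
pole (s+1): 1 + j33 → |·| = √(1²+33²) = √1090 ≈ 33.015, ∠ = arctan(33/1) ≈ 88.26°
pole (s+10): 10 + j33 → |·| = √(10²+33²) = √1189 ≈ 34.482, ∠ = arctan(33/10) ≈ 73.14°
|G| = 1000 · 59.908 / 1138.4 ≈ 52.625
Gain = 20 log₁₀(52.625) ≈ 34.42 dB

34.4 dB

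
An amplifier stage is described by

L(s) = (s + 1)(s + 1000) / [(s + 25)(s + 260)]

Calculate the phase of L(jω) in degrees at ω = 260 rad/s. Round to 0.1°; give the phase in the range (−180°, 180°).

-25.2°

At s = jω = j260:
zero (s+1): 1 + j260 → |·| = √(1²+260²) = √67601 ≈ 260, ∠ = arctan(260/1) ≈ 89.78°
zero (s+1000): 1000 + j260 → |·| = √(1000²+260²) = √1067600 ≈ 1033.2, ∠ = arctan(260/1000) ≈ 14.57°
pole (s+25): 25 + j260 → |·| = √(25²+260²) = √68225 ≈ 261.2, ∠ = arctan(260/25) ≈ 84.51°
pole (s+260): 260 + j260 → |·| = √(260²+260²) = √135200 ≈ 367.7, ∠ = arctan(260/260) ≈ 45.00°
∠L = 104.35° − 129.51° = -25.16°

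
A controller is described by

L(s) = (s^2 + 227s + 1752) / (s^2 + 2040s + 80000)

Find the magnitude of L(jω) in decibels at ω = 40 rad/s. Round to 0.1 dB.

Substitute s = j40:
Numerator: (j40)^2 + 227(j40) + 1752 = 152 + j9080
Denominator: (j40)^2 + 2040(j40) + 80000 = 78400 + j81600
|N| = √(152² + 9080²) ≈ 9081.3, ∠N ≈ 89.04°
|D| = √(78400² + 81600²) ≈ 1.1316e+05, ∠D ≈ 46.15°
|L| = 9081.3 / 1.1316e+05 ≈ 0.080252
Gain = 20 log₁₀(0.080252) ≈ -21.91 dB

-21.9 dB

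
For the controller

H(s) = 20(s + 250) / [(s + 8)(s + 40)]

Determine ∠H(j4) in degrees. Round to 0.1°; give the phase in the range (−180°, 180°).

-31.4°

At s = jω = j4:
zero (s+250): 250 + j4 → |·| = √(250²+4²) = √62516 ≈ 250.03, ∠ = arctan(4/250) ≈ 0.92°
pole (s+8): 8 + j4 → |·| = √(8²+4²) = √80 ≈ 8.9443, ∠ = arctan(4/8) ≈ 26.57°
pole (s+40): 40 + j4 → |·| = √(40²+4²) = √1616 ≈ 40.2, ∠ = arctan(4/40) ≈ 5.71°
∠H = 0.92° − 32.28° = -31.36°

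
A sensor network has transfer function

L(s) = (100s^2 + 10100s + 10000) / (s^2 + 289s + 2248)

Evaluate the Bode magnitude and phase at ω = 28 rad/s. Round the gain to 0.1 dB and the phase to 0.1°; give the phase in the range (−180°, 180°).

31.0 dB, 23.9°

Substitute s = j28:
Numerator: 100(j28)^2 + 10100(j28) + 10000 = -68400 + j282800
Denominator: (j28)^2 + 289(j28) + 2248 = 1464 + j8092
|N| = √(68400² + 282800²) ≈ 2.9095e+05, ∠N ≈ 103.60°
|D| = √(1464² + 8092²) ≈ 8223.4, ∠D ≈ 79.75°
|L| = 2.9095e+05 / 8223.4 ≈ 35.381
Gain = 20 log₁₀(35.381) ≈ 30.98 dB
∠L = 103.60° − 79.75° = 23.85°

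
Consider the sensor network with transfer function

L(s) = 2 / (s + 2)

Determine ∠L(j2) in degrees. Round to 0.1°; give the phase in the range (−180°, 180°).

-45.0°

At s = jω = j2:
pole (s+2): 2 + j2 → |·| = √(2²+2²) = √8 ≈ 2.8284, ∠ = arctan(2/2) ≈ 45.00°
∠L = 0.00° − 45.00° = -45.00°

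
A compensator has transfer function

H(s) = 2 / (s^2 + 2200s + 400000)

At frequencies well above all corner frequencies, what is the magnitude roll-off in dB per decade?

-40 dB/decade

Each pole contributes −20 dB/decade at high frequency; each zero contributes +20 dB/decade.
Net: 0 zero(s) − 2 pole(s) → -40 dB/decade.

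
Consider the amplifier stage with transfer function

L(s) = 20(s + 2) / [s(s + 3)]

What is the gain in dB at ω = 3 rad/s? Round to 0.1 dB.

15.1 dB

At s = jω = j3:
zero (s+2): 2 + j3 → |·| = √(2²+3²) = √13 ≈ 3.6056, ∠ = arctan(3/2) ≈ 56.31°
pole (s+3): 3 + j3 → |·| = √(3²+3²) = √18 ≈ 4.2426, ∠ = arctan(3/3) ≈ 45.00°
pole at origin: |s| = 3, ∠ = 90.00° (in denominator)
|L| = 20 · 3.6056 / 12.728 ≈ 5.6656
Gain = 20 log₁₀(5.6656) ≈ 15.06 dB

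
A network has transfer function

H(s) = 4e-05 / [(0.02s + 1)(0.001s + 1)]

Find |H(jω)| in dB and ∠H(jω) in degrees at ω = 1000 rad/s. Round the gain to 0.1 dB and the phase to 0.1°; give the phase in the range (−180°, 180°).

-117.0 dB, -132.1°

At ω = 1000 rad/s:
pole (1 + j1000·0.02) = 1 + j20 → |·| ≈ 20.025, ∠ ≈ 87.14°
pole (1 + j1000·0.001) = 1 + j1 → |·| ≈ 1.4142, ∠ ≈ 45.00°
|H| = 4e-05 · 1 / (20.025 · 1.4142) ≈ 1.4125e-06
Gain = 20 log₁₀(1.4125e-06) ≈ -117.00 dB
∠H = (0°) − (87.14° + 45.00°) = -132.14°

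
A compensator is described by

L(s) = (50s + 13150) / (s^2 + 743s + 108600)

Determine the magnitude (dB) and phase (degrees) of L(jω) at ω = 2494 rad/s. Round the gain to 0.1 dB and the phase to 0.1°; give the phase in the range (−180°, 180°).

Substitute s = j2494:
Numerator: 50(j2494) + 13150 = 13150 + j124700
Denominator: (j2494)^2 + 743(j2494) + 108600 = -6111436 + j1853042
|N| = √(13150² + 124700²) ≈ 1.2539e+05, ∠N ≈ 83.98°
|D| = √(6111436² + 1853042²) ≈ 6.3862e+06, ∠D ≈ 163.13°
|L| = 1.2539e+05 / 6.3862e+06 ≈ 0.019635
Gain = 20 log₁₀(0.019635) ≈ -34.14 dB
∠L = 83.98° − 163.13° = -79.15°

-34.1 dB, -79.2°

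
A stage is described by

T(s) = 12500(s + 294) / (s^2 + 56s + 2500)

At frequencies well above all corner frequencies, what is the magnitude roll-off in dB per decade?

Each pole contributes −20 dB/decade at high frequency; each zero contributes +20 dB/decade.
Net: 1 zero(s) − 2 pole(s) → -20 dB/decade.

-20 dB/decade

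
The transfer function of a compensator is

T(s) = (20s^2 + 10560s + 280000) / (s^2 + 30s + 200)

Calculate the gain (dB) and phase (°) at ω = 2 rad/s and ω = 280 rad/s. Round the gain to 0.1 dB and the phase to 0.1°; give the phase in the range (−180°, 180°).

Substitute s = j2:
Numerator: 20(j2)^2 + 10560(j2) + 280000 = 279920 + j21120
Denominator: (j2)^2 + 30(j2) + 200 = 196 + j60
|N| = √(279920² + 21120²) ≈ 2.8072e+05, ∠N ≈ 4.31°
|D| = √(196² + 60²) ≈ 204.98, ∠D ≈ 17.02°
|T| = 2.8072e+05 / 204.98 ≈ 1369.5
Gain = 20 log₁₀(1369.5) ≈ 62.73 dB
∠T = 4.31° − 17.02° = -12.71°

Substitute s = j280:
Numerator: 20(j280)^2 + 10560(j280) + 280000 = -1288000 + j2956800
Denominator: (j280)^2 + 30(j280) + 200 = -78200 + j8400
|N| = √(1288000² + 2956800²) ≈ 3.2252e+06, ∠N ≈ 113.54°
|D| = √(78200² + 8400²) ≈ 78650, ∠D ≈ 173.87°
|T| = 3.2252e+06 / 78650 ≈ 41.007
Gain = 20 log₁₀(41.007) ≈ 32.26 dB
∠T = 113.54° − 173.87° = -60.33°

ω = 2: 62.7 dB, -12.7°; ω = 280: 32.3 dB, -60.3°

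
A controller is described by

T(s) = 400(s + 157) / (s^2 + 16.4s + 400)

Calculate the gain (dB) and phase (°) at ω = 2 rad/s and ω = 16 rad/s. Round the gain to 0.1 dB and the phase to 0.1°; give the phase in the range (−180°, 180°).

At s = jω = j2:
zero (s+157): 157 + j2 → |·| = √(157²+2²) = √24653 ≈ 157.01, ∠ = arctan(2/157) ≈ 0.73°
quadratic: (j2)² + 16.4·j2 + 400 = 396 + j32.8 → |·| ≈ 397.36, ∠ ≈ 4.73°
|T| = 400 · 157.01 / 397.36 ≈ 158.05
Gain = 20 log₁₀(158.05) ≈ 43.98 dB
∠T = 0.73° − 4.73° = -4.00°

At s = jω = j16:
zero (s+157): 157 + j16 → |·| = √(157²+16²) = √24905 ≈ 157.81, ∠ = arctan(16/157) ≈ 5.82°
quadratic: (j16)² + 16.4·j16 + 400 = 144 + j262.4 → |·| ≈ 299.32, ∠ ≈ 61.24°
|T| = 400 · 157.81 / 299.32 ≈ 210.89
Gain = 20 log₁₀(210.89) ≈ 46.48 dB
∠T = 5.82° − 61.24° = -55.42°

ω = 2: 44.0 dB, -4.0°; ω = 16: 46.5 dB, -55.4°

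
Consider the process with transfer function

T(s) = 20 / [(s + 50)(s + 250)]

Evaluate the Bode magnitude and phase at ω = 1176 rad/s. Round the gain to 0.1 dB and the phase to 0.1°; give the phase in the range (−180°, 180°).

At s = jω = j1176:
pole (s+50): 50 + j1176 → |·| = √(50²+1176²) = √1385476 ≈ 1177.1, ∠ = arctan(1176/50) ≈ 87.57°
pole (s+250): 250 + j1176 → |·| = √(250²+1176²) = √1445476 ≈ 1202.3, ∠ = arctan(1176/250) ≈ 78.00°
|T| = 20 / 1.4152e+06 ≈ 1.4132e-05
Gain = 20 log₁₀(1.4132e-05) ≈ -97.00 dB
∠T = 0.00° − 165.57° = -165.57°

-97.0 dB, -165.6°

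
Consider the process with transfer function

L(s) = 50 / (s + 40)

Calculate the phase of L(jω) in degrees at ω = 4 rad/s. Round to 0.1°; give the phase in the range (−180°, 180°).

Substitute s = j4:
Numerator: 50 = 50 + j0
Denominator: (j4) + 40 = 40 + j4
|N| = √(50² + 0²) ≈ 50, ∠N ≈ 0.00°
|D| = √(40² + 4²) ≈ 40.2, ∠D ≈ 5.71°
∠L = 0.00° − 5.71° = -5.71°

-5.7°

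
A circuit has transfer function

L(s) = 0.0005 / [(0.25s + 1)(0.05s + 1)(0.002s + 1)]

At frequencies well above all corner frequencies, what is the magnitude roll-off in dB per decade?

Each pole contributes −20 dB/decade at high frequency; each zero contributes +20 dB/decade.
Net: 0 zero(s) − 3 pole(s) → -60 dB/decade.

-60 dB/decade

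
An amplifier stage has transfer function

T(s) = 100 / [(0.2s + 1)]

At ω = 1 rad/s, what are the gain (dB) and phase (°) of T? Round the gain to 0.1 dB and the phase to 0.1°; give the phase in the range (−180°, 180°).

At ω = 1 rad/s:
pole (1 + j1·0.2) = 1 + j0.2 → |·| ≈ 1.0198, ∠ ≈ 11.31°
|T| = 100 · 1 / (1.0198) ≈ 98.058
Gain = 20 log₁₀(98.058) ≈ 39.83 dB
∠T = (0°) − (11.31°) = -11.31°

39.8 dB, -11.3°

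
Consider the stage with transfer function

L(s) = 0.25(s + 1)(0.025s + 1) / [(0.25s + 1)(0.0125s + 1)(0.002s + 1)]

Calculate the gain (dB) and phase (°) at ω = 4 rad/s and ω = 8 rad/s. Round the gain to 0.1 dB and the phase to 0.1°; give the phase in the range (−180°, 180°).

ω = 4: -2.7 dB, 33.4°; ω = 8: -0.8 dB, 24.1°

At ω = 4 rad/s:
zero (1 + j4·1) = 1 + j4 → |·| ≈ 4.1231, ∠ ≈ 75.96°
zero (1 + j4·0.025) = 1 + j0.1 → |·| ≈ 1.005, ∠ ≈ 5.71°
pole (1 + j4·0.25) = 1 + j1 → |·| ≈ 1.4142, ∠ ≈ 45.00°
pole (1 + j4·0.0125) = 1 + j0.05 → |·| ≈ 1.0012, ∠ ≈ 2.86°
pole (1 + j4·0.002) = 1 + j0.008 → |·| ≈ 1, ∠ ≈ 0.46°
|L| = 0.25 · 4.1231 · 1.005 / (1.4142 · 1.0012 · 1) ≈ 0.73164
Gain = 20 log₁₀(0.73164) ≈ -2.71 dB
∠L = (75.96° + 5.71°) − (45.00° + 2.86° + 0.46°) = 33.35°

At ω = 8 rad/s:
zero (1 + j8·1) = 1 + j8 → |·| ≈ 8.0623, ∠ ≈ 82.87°
zero (1 + j8·0.025) = 1 + j0.2 → |·| ≈ 1.0198, ∠ ≈ 11.31°
pole (1 + j8·0.25) = 1 + j2 → |·| ≈ 2.2361, ∠ ≈ 63.43°
pole (1 + j8·0.0125) = 1 + j0.1 → |·| ≈ 1.005, ∠ ≈ 5.71°
pole (1 + j8·0.002) = 1 + j0.016 → |·| ≈ 1.0001, ∠ ≈ 0.92°
|L| = 0.25 · 8.0623 · 1.0198 / (2.2361 · 1.005 · 1.0001) ≈ 0.91456
Gain = 20 log₁₀(0.91456) ≈ -0.78 dB
∠L = (82.87° + 11.31°) − (63.43° + 5.71° + 0.92°) = 24.12°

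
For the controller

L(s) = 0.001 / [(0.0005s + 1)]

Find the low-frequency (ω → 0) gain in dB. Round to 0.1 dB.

-60.0 dB

L(0) = 0.001 · 1 / 1 = 0.001
20 log₁₀(0.001) ≈ -60.00 dB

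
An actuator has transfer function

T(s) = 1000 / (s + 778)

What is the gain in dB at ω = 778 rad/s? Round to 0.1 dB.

-0.8 dB

At s = jω = j778:
pole (s+778): 778 + j778 → |·| = √(778²+778²) = √1210568 ≈ 1100.3, ∠ = arctan(778/778) ≈ 45.00°
|T| = 1000 / 1100.3 ≈ 0.90884
Gain = 20 log₁₀(0.90884) ≈ -0.83 dB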